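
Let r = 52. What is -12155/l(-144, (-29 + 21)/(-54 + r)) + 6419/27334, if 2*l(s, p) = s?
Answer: 166353469/984024 ≈ 169.05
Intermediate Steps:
l(s, p) = s/2
-12155/l(-144, (-29 + 21)/(-54 + r)) + 6419/27334 = -12155/((½)*(-144)) + 6419/27334 = -12155/(-72) + 6419*(1/27334) = -12155*(-1/72) + 6419/27334 = 12155/72 + 6419/27334 = 166353469/984024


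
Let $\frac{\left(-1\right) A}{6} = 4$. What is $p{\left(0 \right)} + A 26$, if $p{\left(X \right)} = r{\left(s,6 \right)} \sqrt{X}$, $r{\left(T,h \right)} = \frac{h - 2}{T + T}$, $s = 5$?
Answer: $-624$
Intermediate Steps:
$r{\left(T,h \right)} = \frac{-2 + h}{2 T}$
$A = -24$ ($A = \left(-6\right) 4 = -24$)
$p{\left(X \right)} = \frac{2 \sqrt{X}}{5}$ ($p{\left(X \right)} = \frac{-2 + 6}{2 \cdot 5} \sqrt{X} = \frac{1}{2} \cdot \frac{1}{5} \cdot 4 \sqrt{X} = \frac{2 \sqrt{X}}{5}$)
$p{\left(0 \right)} + A 26 = \frac{2 \sqrt{0}}{5} - 624 = \frac{2}{5} \cdot 0 - 624 = 0 - 624 = -624$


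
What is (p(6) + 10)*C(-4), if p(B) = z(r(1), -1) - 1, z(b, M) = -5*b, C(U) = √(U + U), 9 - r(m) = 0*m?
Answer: -72*I*√2 ≈ -101.82*I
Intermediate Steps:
r(m) = 9 (r(m) = 9 - 0*m = 9 - 1*0 = 9 + 0 = 9)
C(U) = √2*√U (C(U) = √(2*U) = √2*√U)
p(B) = -46 (p(B) = -5*9 - 1 = -45 - 1 = -46)
(p(6) + 10)*C(-4) = (-46 + 10)*(√2*√(-4)) = -36*√2*2*I = -72*I*√2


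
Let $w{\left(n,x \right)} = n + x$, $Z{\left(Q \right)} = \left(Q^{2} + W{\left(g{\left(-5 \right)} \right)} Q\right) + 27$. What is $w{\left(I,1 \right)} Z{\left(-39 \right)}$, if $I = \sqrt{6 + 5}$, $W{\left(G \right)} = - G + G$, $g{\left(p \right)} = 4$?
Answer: $1548 + 1548 \sqrt{11} \approx 6682.1$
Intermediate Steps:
$W{\left(G \right)} = 0$
$I = \sqrt{11} \approx 3.3166$
$Z{\left(Q \right)} = 27 + Q^{2}$ ($Z{\left(Q \right)} = \left(Q^{2} + 0 Q\right) + 27 = \left(Q^{2} + 0\right) + 27 = Q^{2} + 27 = 27 + Q^{2}$)
$w{\left(I,1 \right)} Z{\left(-39 \right)} = \left(\sqrt{11} + 1\right) \left(27 + \left(-39\right)^{2}\right) = \left(1 + \sqrt{11}\right) \left(27 + 1521\right) = \left(1 + \sqrt{11}\right) 1548 = 1548 + 1548 \sqrt{11}$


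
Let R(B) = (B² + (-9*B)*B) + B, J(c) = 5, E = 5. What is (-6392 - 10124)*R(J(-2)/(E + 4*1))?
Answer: 2559980/81 ≈ 31605.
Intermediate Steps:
R(B) = B - 8*B² (R(B) = (B² - 9*B²) + B = -8*B² + B = B - 8*B²)
(-6392 - 10124)*R(J(-2)/(E + 4*1)) = (-6392 - 10124)*((5/(5 + 4*1))*(1 - 40/(5 + 4*1))) = -16516*5/(5 + 4)*(1 - 40/(5 + 4)) = -16516*5/9*(1 - 40/9) = -16516*5*(⅑)*(1 - 40/9) = -82580*(1 - 8*5/9)/9 = -82580*(1 - 40/9)/9 = -82580*(-31)/(9*9) = -16516*(-155/81) = 2559980/81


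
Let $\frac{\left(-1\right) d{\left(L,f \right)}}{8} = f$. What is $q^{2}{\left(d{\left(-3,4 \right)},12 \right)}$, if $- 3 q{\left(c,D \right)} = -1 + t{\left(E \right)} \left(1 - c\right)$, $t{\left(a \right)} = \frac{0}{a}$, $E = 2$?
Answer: $\frac{1}{9} \approx 0.11111$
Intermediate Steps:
$d{\left(L,f \right)} = - 8 f$
$t{\left(a \right)} = 0$
$q{\left(c,D \right)} = \frac{1}{3}$ ($q{\left(c,D \right)} = - \frac{-1 + 0 \left(1 - c\right)}{3} = - \frac{-1 + 0}{3} = \left(- \frac{1}{3}\right) \left(-1\right) = \frac{1}{3}$)
$q^{2}{\left(d{\left(-3,4 \right)},12 \right)} = \left(\frac{1}{3}\right)^{2} = \frac{1}{9}$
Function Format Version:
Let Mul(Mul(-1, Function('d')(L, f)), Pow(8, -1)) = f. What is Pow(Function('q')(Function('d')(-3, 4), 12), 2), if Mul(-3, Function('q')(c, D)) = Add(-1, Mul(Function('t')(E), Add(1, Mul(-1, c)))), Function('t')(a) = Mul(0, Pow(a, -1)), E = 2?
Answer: Rational(1, 9) ≈ 0.11111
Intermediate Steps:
Function('d')(L, f) = Mul(-8, f)
Function('t')(a) = 0
Function('q')(c, D) = Rational(1, 3) (Function('q')(c, D) = Mul(Rational(-1, 3), Add(-1, Mul(0, Add(1, Mul(-1, c))))) = Mul(Rational(-1, 3), Add(-1, 0)) = Mul(Rational(-1, 3), -1) = Rational(1, 3))
Pow(Function('q')(Function('d')(-3, 4), 12), 2) = Pow(Rational(1, 3), 2) = Rational(1, 9)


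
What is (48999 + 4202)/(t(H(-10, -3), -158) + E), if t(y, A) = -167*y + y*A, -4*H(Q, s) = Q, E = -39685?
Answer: -106402/80995 ≈ -1.3137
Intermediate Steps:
H(Q, s) = -Q/4
t(y, A) = -167*y + A*y
(48999 + 4202)/(t(H(-10, -3), -158) + E) = (48999 + 4202)/((-¼*(-10))*(-167 - 158) - 39685) = 53201/((5/2)*(-325) - 39685) = 53201/(-1625/2 - 39685) = 53201/(-80995/2) = 53201*(-2/80995) = -106402/80995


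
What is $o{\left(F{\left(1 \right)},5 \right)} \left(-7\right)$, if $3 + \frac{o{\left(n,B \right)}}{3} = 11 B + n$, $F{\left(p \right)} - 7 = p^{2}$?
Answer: $-1260$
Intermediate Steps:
$F{\left(p \right)} = 7 + p^{2}$
$o{\left(n,B \right)} = -9 + 3 n + 33 B$ ($o{\left(n,B \right)} = -9 + 3 \left(11 B + n\right) = -9 + 3 \left(n + 11 B\right) = -9 + \left(3 n + 33 B\right) = -9 + 3 n + 33 B$)
$o{\left(F{\left(1 \right)},5 \right)} \left(-7\right) = \left(-9 + 3 \left(7 + 1^{2}\right) + 33 \cdot 5\right) \left(-7\right) = \left(-9 + 3 \left(7 + 1\right) + 165\right) \left(-7\right) = \left(-9 + 3 \cdot 8 + 165\right) \left(-7\right) = \left(-9 + 24 + 165\right) \left(-7\right) = 180 \left(-7\right) = -1260$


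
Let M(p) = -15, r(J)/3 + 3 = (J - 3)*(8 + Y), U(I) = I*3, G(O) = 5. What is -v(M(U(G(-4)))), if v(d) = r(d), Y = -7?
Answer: 63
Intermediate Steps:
U(I) = 3*I
r(J) = -18 + 3*J (r(J) = -9 + 3*((J - 3)*(8 - 7)) = -9 + 3*((-3 + J)*1) = -9 + 3*(-3 + J) = -9 + (-9 + 3*J) = -18 + 3*J)
v(d) = -18 + 3*d
-v(M(U(G(-4)))) = -(-18 + 3*(-15)) = -(-18 - 45) = -1*(-63) = 63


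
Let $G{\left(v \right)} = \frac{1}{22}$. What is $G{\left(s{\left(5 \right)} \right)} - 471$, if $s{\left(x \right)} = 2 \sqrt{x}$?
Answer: $- \frac{10361}{22} \approx -470.95$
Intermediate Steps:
$G{\left(v \right)} = \frac{1}{22}$
$G{\left(s{\left(5 \right)} \right)} - 471 = \frac{1}{22} - 471 = - \frac{10361}{22}$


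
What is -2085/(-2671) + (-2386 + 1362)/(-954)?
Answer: 2362097/1274067 ≈ 1.8540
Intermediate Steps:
-2085/(-2671) + (-2386 + 1362)/(-954) = -2085*(-1/2671) - 1024*(-1/954) = 2085/2671 + 512/477 = 2362097/1274067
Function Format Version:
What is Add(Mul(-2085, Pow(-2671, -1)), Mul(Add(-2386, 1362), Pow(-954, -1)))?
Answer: Rational(2362097, 1274067) ≈ 1.8540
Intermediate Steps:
Add(Mul(-2085, Pow(-2671, -1)), Mul(Add(-2386, 1362), Pow(-954, -1))) = Add(Mul(-2085, Rational(-1, 2671)), Mul(-1024, Rational(-1, 954))) = Add(Rational(2085, 2671), Rational(512, 477)) = Rational(2362097, 1274067)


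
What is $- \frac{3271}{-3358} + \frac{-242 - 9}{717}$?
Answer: $\frac{1502449}{2407686} \approx 0.62402$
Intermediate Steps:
$- \frac{3271}{-3358} + \frac{-242 - 9}{717} = \left(-3271\right) \left(- \frac{1}{3358}\right) + \left(-242 - 9\right) \frac{1}{717} = \frac{3271}{3358} - \frac{251}{717} = \frac{1502449}{2407686}$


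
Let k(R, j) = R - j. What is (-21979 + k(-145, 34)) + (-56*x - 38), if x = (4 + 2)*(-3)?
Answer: -21188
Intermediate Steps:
x = -18 (x = 6*(-3) = -18)
(-21979 + k(-145, 34)) + (-56*x - 38) = (-21979 + (-145 - 1*34)) + (-56*(-18) - 38) = (-21979 + (-145 - 34)) + (1008 - 38) = (-21979 - 179) + 970 = -22158 + 970 = -21188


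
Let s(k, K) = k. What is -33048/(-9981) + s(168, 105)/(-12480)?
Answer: 1901677/576680 ≈ 3.2976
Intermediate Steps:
-33048/(-9981) + s(168, 105)/(-12480) = -33048/(-9981) + 168/(-12480) = -33048*(-1/9981) + 168*(-1/12480) = 3672/1109 - 7/520 = 1901677/576680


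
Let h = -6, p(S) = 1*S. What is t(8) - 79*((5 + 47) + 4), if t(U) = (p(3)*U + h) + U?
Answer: -4398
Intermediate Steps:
p(S) = S
t(U) = -6 + 4*U (t(U) = (3*U - 6) + U = (-6 + 3*U) + U = -6 + 4*U)
t(8) - 79*((5 + 47) + 4) = (-6 + 4*8) - 79*((5 + 47) + 4) = (-6 + 32) - 79*(52 + 4) = 26 - 79*56 = 26 - 4424 = -4398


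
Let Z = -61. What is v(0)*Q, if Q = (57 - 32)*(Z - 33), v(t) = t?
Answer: 0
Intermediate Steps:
Q = -2350 (Q = (57 - 32)*(-61 - 33) = 25*(-94) = -2350)
v(0)*Q = 0*(-2350) = 0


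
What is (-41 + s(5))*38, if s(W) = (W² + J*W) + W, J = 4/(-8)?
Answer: -513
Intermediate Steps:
J = -½ (J = 4*(-⅛) = -½ ≈ -0.50000)
s(W) = W² + W/2 (s(W) = (W² - W/2) + W = W² + W/2)
(-41 + s(5))*38 = (-41 + 5*(½ + 5))*38 = (-41 + 5*(11/2))*38 = (-41 + 55/2)*38 = -27/2*38 = -513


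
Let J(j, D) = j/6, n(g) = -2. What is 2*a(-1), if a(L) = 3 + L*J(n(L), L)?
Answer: 20/3 ≈ 6.6667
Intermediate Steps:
J(j, D) = j/6 (J(j, D) = j*(1/6) = j/6)
a(L) = 3 - L/3 (a(L) = 3 + L*((1/6)*(-2)) = 3 + L*(-1/3) = 3 - L/3)
2*a(-1) = 2*(3 - 1/3*(-1)) = 2*(3 + 1/3) = 2*(10/3) = 20/3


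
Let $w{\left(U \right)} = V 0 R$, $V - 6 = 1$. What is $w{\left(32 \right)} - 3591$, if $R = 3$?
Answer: $-3591$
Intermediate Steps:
$V = 7$ ($V = 6 + 1 = 7$)
$w{\left(U \right)} = 0$ ($w{\left(U \right)} = 7 \cdot 0 \cdot 3 = 0 \cdot 3 = 0$)
$w{\left(32 \right)} - 3591 = 0 - 3591 = -3591$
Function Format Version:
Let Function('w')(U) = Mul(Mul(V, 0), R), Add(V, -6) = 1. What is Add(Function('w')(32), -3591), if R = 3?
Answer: -3591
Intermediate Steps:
V = 7 (V = Add(6, 1) = 7)
Function('w')(U) = 0 (Function('w')(U) = Mul(Mul(7, 0), 3) = Mul(0, 3) = 0)
Add(Function('w')(32), -3591) = Add(0, -3591) = -3591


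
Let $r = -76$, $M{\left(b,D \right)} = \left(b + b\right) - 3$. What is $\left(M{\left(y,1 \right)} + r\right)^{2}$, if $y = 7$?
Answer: $4225$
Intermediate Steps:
$M{\left(b,D \right)} = -3 + 2 b$ ($M{\left(b,D \right)} = 2 b - 3 = -3 + 2 b$)
$\left(M{\left(y,1 \right)} + r\right)^{2} = \left(\left(-3 + 2 \cdot 7\right) - 76\right)^{2} = \left(\left(-3 + 14\right) - 76\right)^{2} = \left(11 - 76\right)^{2} = \left(-65\right)^{2} = 4225$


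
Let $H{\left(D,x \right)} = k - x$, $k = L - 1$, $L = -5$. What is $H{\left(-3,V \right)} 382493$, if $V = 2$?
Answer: $-3059944$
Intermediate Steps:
$k = -6$ ($k = -5 - 1 = -6$)
$H{\left(D,x \right)} = -6 - x$
$H{\left(-3,V \right)} 382493 = \left(-6 - 2\right) 382493 = \left(-8\right) 382493 = -3059944$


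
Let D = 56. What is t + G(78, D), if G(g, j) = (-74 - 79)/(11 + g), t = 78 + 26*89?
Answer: 212735/89 ≈ 2390.3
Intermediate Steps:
t = 2392 (t = 78 + 2314 = 2392)
G(g, j) = -153/(11 + g)
t + G(78, D) = 2392 - 153/(11 + 78) = 2392 - 153/89 = 212735/89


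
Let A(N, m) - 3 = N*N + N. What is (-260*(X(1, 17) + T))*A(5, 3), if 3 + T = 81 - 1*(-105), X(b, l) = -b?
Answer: -1561560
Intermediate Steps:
T = 183 (T = -3 + (81 - 1*(-105)) = -3 + (81 + 105) = -3 + 186 = 183)
A(N, m) = 3 + N + N² (A(N, m) = 3 + (N*N + N) = 3 + (N² + N) = 3 + (N + N²) = 3 + N + N²)
(-260*(X(1, 17) + T))*A(5, 3) = (-260*(-1*1 + 183))*(3 + 5 + 5²) = (-260*(-1 + 183))*(3 + 5 + 25) = -260*182*33 = -47320*33 = -1561560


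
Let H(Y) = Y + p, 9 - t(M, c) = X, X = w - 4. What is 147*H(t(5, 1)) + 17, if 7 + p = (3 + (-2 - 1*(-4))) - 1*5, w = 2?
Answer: 605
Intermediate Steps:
X = -2 (X = 2 - 4 = -2)
t(M, c) = 11 (t(M, c) = 9 - 1*(-2) = 9 + 2 = 11)
p = -7 (p = -7 + ((3 + (-2 - 1*(-4))) - 1*5) = -7 + ((3 + (-2 + 4)) - 5) = -7 + ((3 + 2) - 5) = -7 + (5 - 5) = -7 + 0 = -7)
H(Y) = -7 + Y (H(Y) = Y - 7 = -7 + Y)
147*H(t(5, 1)) + 17 = 147*(-7 + 11) + 17 = 147*4 + 17 = 588 + 17 = 605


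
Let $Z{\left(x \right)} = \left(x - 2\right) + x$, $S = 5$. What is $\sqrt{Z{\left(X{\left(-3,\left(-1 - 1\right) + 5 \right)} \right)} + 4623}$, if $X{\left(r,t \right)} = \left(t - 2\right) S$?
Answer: $\sqrt{4631} \approx 68.051$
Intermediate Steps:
$X{\left(r,t \right)} = -10 + 5 t$ ($X{\left(r,t \right)} = \left(t - 2\right) 5 = \left(-2 + t\right) 5 = -10 + 5 t$)
$Z{\left(x \right)} = -2 + 2 x$ ($Z{\left(x \right)} = \left(-2 + x\right) + x = -2 + 2 x$)
$\sqrt{Z{\left(X{\left(-3,\left(-1 - 1\right) + 5 \right)} \right)} + 4623} = \sqrt{\left(-2 + 2 \left(-10 + 5 \left(\left(-1 - 1\right) + 5\right)\right)\right) + 4623} = \sqrt{\left(-2 + 2 \left(-10 + 5 \left(-2 + 5\right)\right)\right) + 4623} = \sqrt{\left(-2 + 2 \left(-10 + 5 \cdot 3\right)\right) + 4623} = \sqrt{\left(-2 + 2 \left(-10 + 15\right)\right) + 4623} = \sqrt{\left(-2 + 2 \cdot 5\right) + 4623} = \sqrt{\left(-2 + 10\right) + 4623} = \sqrt{8 + 4623} = \sqrt{4631}$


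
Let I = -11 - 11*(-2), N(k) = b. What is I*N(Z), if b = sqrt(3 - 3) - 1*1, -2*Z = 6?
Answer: -11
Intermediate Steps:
Z = -3 (Z = -1/2*6 = -3)
b = -1 (b = sqrt(0) - 1 = 0 - 1 = -1)
N(k) = -1
I = 11 (I = -11 + 22 = 11)
I*N(Z) = 11*(-1) = -11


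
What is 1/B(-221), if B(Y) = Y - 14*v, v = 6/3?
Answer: -1/249 ≈ -0.0040161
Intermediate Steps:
v = 2 (v = 6*(⅓) = 2)
B(Y) = -28 + Y (B(Y) = Y - 14*2 = Y - 28 = -28 + Y)
1/B(-221) = 1/(-28 - 221) = 1/(-249) = -1/249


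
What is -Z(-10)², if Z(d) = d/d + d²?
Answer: -10201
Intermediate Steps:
Z(d) = 1 + d²
-Z(-10)² = -(1 + (-10)²)² = -(1 + 100)² = -1*101² = -1*10201 = -10201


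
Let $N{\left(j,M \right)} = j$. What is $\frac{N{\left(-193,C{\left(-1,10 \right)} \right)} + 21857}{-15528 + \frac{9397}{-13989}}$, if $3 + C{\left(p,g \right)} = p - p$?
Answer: $- \frac{303057696}{217230589} \approx -1.3951$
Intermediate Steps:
$C{\left(p,g \right)} = -3$ ($C{\left(p,g \right)} = -3 + \left(p - p\right) = -3 + 0 = -3$)
$\frac{N{\left(-193,C{\left(-1,10 \right)} \right)} + 21857}{-15528 + \frac{9397}{-13989}} = \frac{-193 + 21857}{-15528 + \frac{9397}{-13989}} = \frac{21664}{-15528 + 9397 \left(- \frac{1}{13989}\right)} = \frac{21664}{-15528 - \frac{9397}{13989}} = \frac{21664}{- \frac{217230589}{13989}} = 21664 \left(- \frac{13989}{217230589}\right) = - \frac{303057696}{217230589}$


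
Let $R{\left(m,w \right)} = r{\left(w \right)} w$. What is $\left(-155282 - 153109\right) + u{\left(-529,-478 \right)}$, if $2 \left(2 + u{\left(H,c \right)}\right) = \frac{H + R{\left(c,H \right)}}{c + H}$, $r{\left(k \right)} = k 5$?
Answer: $- \frac{311251089}{1007} \approx -3.0909 \cdot 10^{5}$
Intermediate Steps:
$r{\left(k \right)} = 5 k$
$R{\left(m,w \right)} = 5 w^{2}$ ($R{\left(m,w \right)} = 5 w w = 5 w^{2}$)
$u{\left(H,c \right)} = -2 + \frac{H + 5 H^{2}}{2 \left(H + c\right)}$ ($u{\left(H,c \right)} = -2 + \frac{\left(H + 5 H^{2}\right) \frac{1}{c + H}}{2} = -2 + \frac{\left(H + 5 H^{2}\right) \frac{1}{H + c}}{2} = -2 + \frac{\frac{1}{H + c} \left(H + 5 H^{2}\right)}{2} = -2 + \frac{H + 5 H^{2}}{2 \left(H + c\right)}$)
$\left(-155282 - 153109\right) + u{\left(-529,-478 \right)} = \left(-155282 - 153109\right) + \frac{\left(-4\right) \left(-478\right) - -1587 + 5 \left(-529\right)^{2}}{2 \left(-529 - 478\right)} = -308391 + \frac{1912 + 1587 + 5 \cdot 279841}{2 \left(-1007\right)} = -308391 + \frac{1}{2} \left(- \frac{1}{1007}\right) \left(1912 + 1587 + 1399205\right) = -308391 + \frac{1}{2} \left(- \frac{1}{1007}\right) 1402704 = -308391 - \frac{701352}{1007} = - \frac{311251089}{1007}$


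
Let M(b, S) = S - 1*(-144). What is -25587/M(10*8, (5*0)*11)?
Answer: -2843/16 ≈ -177.69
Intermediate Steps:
M(b, S) = 144 + S (M(b, S) = S + 144 = 144 + S)
-25587/M(10*8, (5*0)*11) = -25587/(144 + (5*0)*11) = -25587/(144 + 0*11) = -25587/(144 + 0) = -25587/144 = -25587*1/144 = -2843/16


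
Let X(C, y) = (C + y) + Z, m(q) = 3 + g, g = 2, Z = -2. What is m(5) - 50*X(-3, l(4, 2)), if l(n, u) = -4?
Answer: 455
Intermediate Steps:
m(q) = 5 (m(q) = 3 + 2 = 5)
X(C, y) = -2 + C + y (X(C, y) = (C + y) - 2 = -2 + C + y)
m(5) - 50*X(-3, l(4, 2)) = 5 - 50*(-2 - 3 - 4) = 5 - 50*(-9) = 5 + 450 = 455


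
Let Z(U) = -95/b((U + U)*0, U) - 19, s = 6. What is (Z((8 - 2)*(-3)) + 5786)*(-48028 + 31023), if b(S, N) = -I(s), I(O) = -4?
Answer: -390655865/4 ≈ -9.7664e+7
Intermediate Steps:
b(S, N) = 4 (b(S, N) = -1*(-4) = 4)
Z(U) = -171/4 (Z(U) = -95/4 - 19 = -171/4)
(Z((8 - 2)*(-3)) + 5786)*(-48028 + 31023) = (-171/4 + 5786)*(-48028 + 31023) = (22973/4)*(-17005) = -390655865/4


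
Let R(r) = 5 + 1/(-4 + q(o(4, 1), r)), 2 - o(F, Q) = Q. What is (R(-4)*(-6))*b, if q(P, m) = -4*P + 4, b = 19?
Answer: -1083/2 ≈ -541.50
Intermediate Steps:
o(F, Q) = 2 - Q
q(P, m) = 4 - 4*P
R(r) = 19/4 (R(r) = 5 + 1/(-4 + (4 - 4*(2 - 1*1))) = 5 + 1/(-4 + (4 - 4*(2 - 1))) = 5 + 1/(-4 + (4 - 4*1)) = 5 + 1/(-4 + (4 - 4)) = 5 + 1/(-4 + 0) = 5 + 1/(-4) = 5 - ¼ = 19/4)
(R(-4)*(-6))*b = ((19/4)*(-6))*19 = -57/2*19 = -1083/2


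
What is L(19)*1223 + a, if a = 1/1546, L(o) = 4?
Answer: 7563033/1546 ≈ 4892.0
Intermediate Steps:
a = 1/1546 ≈ 0.00064683
L(19)*1223 + a = 4*1223 + 1/1546 = 4892 + 1/1546 = 7563033/1546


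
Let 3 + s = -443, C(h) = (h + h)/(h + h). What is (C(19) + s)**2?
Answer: 198025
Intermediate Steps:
C(h) = 1 (C(h) = (2*h)/((2*h)) = (2*h)*(1/(2*h)) = 1)
s = -446 (s = -3 - 443 = -446)
(C(19) + s)**2 = (1 - 446)**2 = (-445)**2 = 198025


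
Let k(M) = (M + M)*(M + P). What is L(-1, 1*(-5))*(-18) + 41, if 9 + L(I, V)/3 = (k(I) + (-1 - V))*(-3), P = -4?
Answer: 2795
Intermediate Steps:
k(M) = 2*M*(-4 + M) (k(M) = (M + M)*(M - 4) = (2*M)*(-4 + M) = 2*M*(-4 + M))
L(I, V) = -18 + 9*V - 18*I*(-4 + I) (L(I, V) = -27 + 3*((2*I*(-4 + I) + (-1 - V))*(-3)) = -27 + 3*((-1 - V + 2*I*(-4 + I))*(-3)) = -27 + 3*(3 + 3*V - 6*I*(-4 + I)) = -27 + (9 + 9*V - 18*I*(-4 + I)) = -18 + 9*V - 18*I*(-4 + I))
L(-1, 1*(-5))*(-18) + 41 = (-18 + 9*(1*(-5)) - 18*(-1)*(-4 - 1))*(-18) + 41 = (-18 + 9*(-5) - 18*(-1)*(-5))*(-18) + 41 = (-18 - 45 - 90)*(-18) + 41 = -153*(-18) + 41 = 2754 + 41 = 2795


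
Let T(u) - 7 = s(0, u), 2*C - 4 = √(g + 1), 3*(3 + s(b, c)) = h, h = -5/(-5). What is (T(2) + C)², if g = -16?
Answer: 1309/36 + 19*I*√15/3 ≈ 36.361 + 24.529*I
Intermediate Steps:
h = 1 (h = -5*(-⅕) = 1)
s(b, c) = -8/3 (s(b, c) = -3 + (⅓)*1 = -3 + ⅓ = -8/3)
C = 2 + I*√15/2 (C = 2 + √(-16 + 1)/2 = 2 + √(-15)/2 = 2 + (I*√15)/2 = 2 + I*√15/2 ≈ 2.0 + 1.9365*I)
T(u) = 13/3 (T(u) = 7 - 8/3 = 13/3)
(T(2) + C)² = (13/3 + (2 + I*√15/2))² = (19/3 + I*√15/2)²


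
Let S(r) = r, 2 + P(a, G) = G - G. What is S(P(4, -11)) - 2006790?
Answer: -2006792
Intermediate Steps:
P(a, G) = -2 (P(a, G) = -2 + (G - G) = -2 + 0 = -2)
S(P(4, -11)) - 2006790 = -2 - 2006790 = -2006792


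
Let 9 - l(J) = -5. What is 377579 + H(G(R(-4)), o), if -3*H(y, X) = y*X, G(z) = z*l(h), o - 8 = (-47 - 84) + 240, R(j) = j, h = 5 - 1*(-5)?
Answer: 379763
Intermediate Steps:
h = 10 (h = 5 + 5 = 10)
o = 117 (o = 8 + ((-47 - 84) + 240) = 8 + (-131 + 240) = 8 + 109 = 117)
l(J) = 14 (l(J) = 9 - 1*(-5) = 9 + 5 = 14)
G(z) = 14*z (G(z) = z*14 = 14*z)
H(y, X) = -X*y/3 (H(y, X) = -y*X/3 = -X*y/3)
377579 + H(G(R(-4)), o) = 377579 - ⅓*117*14*(-4) = 377579 - ⅓*117*(-56) = 377579 + 2184 = 379763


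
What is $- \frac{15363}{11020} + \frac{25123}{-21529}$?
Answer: $- \frac{607605487}{237249580} \approx -2.561$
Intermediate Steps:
$- \frac{15363}{11020} + \frac{25123}{-21529} = \left(-15363\right) \frac{1}{11020} + 25123 \left(- \frac{1}{21529}\right) = - \frac{15363}{11020} - \frac{25123}{21529} = - \frac{607605487}{237249580}$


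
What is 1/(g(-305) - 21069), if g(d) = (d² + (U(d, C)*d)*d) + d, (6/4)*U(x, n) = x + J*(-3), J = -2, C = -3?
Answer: -3/55413997 ≈ -5.4138e-8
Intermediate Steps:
U(x, n) = 4 + 2*x/3 (U(x, n) = 2*(x - 2*(-3))/3 = 2*(x + 6)/3 = 2*(6 + x)/3 = 4 + 2*x/3)
g(d) = d + d² + d²*(4 + 2*d/3) (g(d) = (d² + ((4 + 2*d/3)*d)*d) + d = (d² + (d*(4 + 2*d/3))*d) + d = (d² + d²*(4 + 2*d/3)) + d = d + d² + d²*(4 + 2*d/3))
1/(g(-305) - 21069) = 1/((⅓)*(-305)*(3 + 2*(-305)² + 15*(-305)) - 21069) = 1/((⅓)*(-305)*(3 + 2*93025 - 4575) - 21069) = 1/((⅓)*(-305)*(3 + 186050 - 4575) - 21069) = 1/((⅓)*(-305)*181478 - 21069) = 1/(-55350790/3 - 21069) = 1/(-55413997/3) = -3/55413997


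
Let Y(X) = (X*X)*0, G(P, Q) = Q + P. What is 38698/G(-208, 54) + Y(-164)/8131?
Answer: -1759/7 ≈ -251.29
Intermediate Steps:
G(P, Q) = P + Q
Y(X) = 0 (Y(X) = X²*0 = 0)
38698/G(-208, 54) + Y(-164)/8131 = 38698/(-208 + 54) + 0/8131 = 38698/(-154) + 0*(1/8131) = 38698*(-1/154) + 0 = -1759/7 + 0 = -1759/7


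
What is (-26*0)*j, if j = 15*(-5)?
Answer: 0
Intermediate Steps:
j = -75
(-26*0)*j = -26*0*(-75) = 0*(-75) = 0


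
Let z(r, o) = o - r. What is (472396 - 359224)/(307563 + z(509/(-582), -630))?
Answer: 65866104/178635515 ≈ 0.36872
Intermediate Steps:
(472396 - 359224)/(307563 + z(509/(-582), -630)) = (472396 - 359224)/(307563 + (-630 - 509/(-582))) = 113172/(307563 + (-630 - 509*(-1)/582)) = 113172/(307563 + (-630 - 1*(-509/582))) = 113172/(307563 + (-630 + 509/582)) = 113172/(307563 - 366151/582) = 113172/(178635515/582) = 113172*(582/178635515) = 65866104/178635515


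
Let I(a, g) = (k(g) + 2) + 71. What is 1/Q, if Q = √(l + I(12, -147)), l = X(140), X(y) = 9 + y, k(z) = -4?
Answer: √218/218 ≈ 0.067729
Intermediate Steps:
l = 149 (l = 9 + 140 = 149)
I(a, g) = 69 (I(a, g) = (-4 + 2) + 71 = -2 + 71 = 69)
Q = √218 (Q = √(149 + 69) = √218 ≈ 14.765)
1/Q = 1/(√218) = √218/218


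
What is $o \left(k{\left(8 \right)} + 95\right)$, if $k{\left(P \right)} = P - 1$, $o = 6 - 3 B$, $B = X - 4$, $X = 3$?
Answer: $918$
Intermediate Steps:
$B = -1$ ($B = 3 - 4 = -1$)
$o = 9$ ($o = 6 - -3 = 6 + 3 = 9$)
$k{\left(P \right)} = -1 + P$
$o \left(k{\left(8 \right)} + 95\right) = 9 \left(\left(-1 + 8\right) + 95\right) = 9 \left(7 + 95\right) = 9 \cdot 102 = 918$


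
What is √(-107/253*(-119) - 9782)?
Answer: I*√622914589/253 ≈ 98.649*I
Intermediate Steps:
√(-107/253*(-119) - 9782) = √(12733/253 - 9782) = √(-2462113/253) = I*√622914589/253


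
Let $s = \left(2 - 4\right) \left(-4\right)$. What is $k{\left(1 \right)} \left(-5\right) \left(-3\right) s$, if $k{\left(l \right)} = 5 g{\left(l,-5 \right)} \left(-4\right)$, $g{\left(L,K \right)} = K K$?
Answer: $-60000$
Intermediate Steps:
$s = 8$ ($s = \left(-2\right) \left(-4\right) = 8$)
$g{\left(L,K \right)} = K^{2}$
$k{\left(l \right)} = -500$ ($k{\left(l \right)} = 5 \left(-5\right)^{2} \left(-4\right) = 5 \cdot 25 \left(-4\right) = 125 \left(-4\right) = -500$)
$k{\left(1 \right)} \left(-5\right) \left(-3\right) s = - 500 \left(-5\right) \left(-3\right) 8 = - 500 \cdot 15 \cdot 8 = \left(-500\right) 120 = -60000$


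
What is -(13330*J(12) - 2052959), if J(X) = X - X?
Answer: 2052959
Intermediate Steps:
J(X) = 0
-(13330*J(12) - 2052959) = -(13330*0 - 2052959) = -(0 - 2052959) = -1*(-2052959) = 2052959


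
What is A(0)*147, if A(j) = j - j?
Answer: 0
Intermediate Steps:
A(j) = 0
A(0)*147 = 0*147 = 0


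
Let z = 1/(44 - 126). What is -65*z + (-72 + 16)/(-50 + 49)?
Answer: 4657/82 ≈ 56.793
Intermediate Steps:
z = -1/82 (z = 1/(-82) = -1/82 ≈ -0.012195)
-65*z + (-72 + 16)/(-50 + 49) = -65*(-1/82) + (-72 + 16)/(-50 + 49) = 65/82 - 56/(-1) = 65/82 - 56*(-1) = 65/82 + 56 = 4657/82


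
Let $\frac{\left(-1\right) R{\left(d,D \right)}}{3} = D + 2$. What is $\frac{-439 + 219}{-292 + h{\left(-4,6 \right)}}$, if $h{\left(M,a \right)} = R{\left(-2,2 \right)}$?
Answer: $\frac{55}{76} \approx 0.72368$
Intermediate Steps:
$R{\left(d,D \right)} = -6 - 3 D$ ($R{\left(d,D \right)} = - 3 \left(D + 2\right) = - 3 \left(2 + D\right) = -6 - 3 D$)
$h{\left(M,a \right)} = -12$ ($h{\left(M,a \right)} = -6 - 6 = -12$)
$\frac{-439 + 219}{-292 + h{\left(-4,6 \right)}} = \frac{-439 + 219}{-292 - 12} = - \frac{220}{-304} = \left(-220\right) \left(- \frac{1}{304}\right) = \frac{55}{76}$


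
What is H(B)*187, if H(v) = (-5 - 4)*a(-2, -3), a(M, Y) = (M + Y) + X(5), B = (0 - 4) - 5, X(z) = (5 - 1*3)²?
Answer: 1683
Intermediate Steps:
X(z) = 4 (X(z) = (5 - 3)² = 2² = 4)
B = -9 (B = -4 - 5 = -9)
a(M, Y) = 4 + M + Y (a(M, Y) = (M + Y) + 4 = 4 + M + Y)
H(v) = 9 (H(v) = (-5 - 4)*(4 - 2 - 3) = -9*(-1) = 9)
H(B)*187 = 9*187 = 1683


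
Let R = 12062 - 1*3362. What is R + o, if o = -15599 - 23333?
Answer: -30232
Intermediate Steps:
o = -38932
R = 8700 (R = 12062 - 3362 = 8700)
R + o = 8700 - 38932 = -30232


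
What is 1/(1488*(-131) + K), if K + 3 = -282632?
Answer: -1/477563 ≈ -2.0940e-6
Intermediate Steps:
K = -282635 (K = -3 - 282632 = -282635)
1/(1488*(-131) + K) = 1/(1488*(-131) - 282635) = 1/(-194928 - 282635) = 1/(-477563) = -1/477563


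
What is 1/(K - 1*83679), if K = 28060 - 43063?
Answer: -1/98682 ≈ -1.0134e-5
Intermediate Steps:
K = -15003
1/(K - 1*83679) = 1/(-15003 - 1*83679) = 1/(-15003 - 83679) = 1/(-98682) = -1/98682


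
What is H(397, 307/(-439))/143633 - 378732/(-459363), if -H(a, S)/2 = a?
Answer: 18011226378/21993228593 ≈ 0.81894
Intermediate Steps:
H(a, S) = -2*a
H(397, 307/(-439))/143633 - 378732/(-459363) = -2*397/143633 - 378732/(-459363) = -794*1/143633 - 378732*(-1/459363) = -794/143633 + 126244/153121 = 18011226378/21993228593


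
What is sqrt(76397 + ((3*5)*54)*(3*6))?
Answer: sqrt(90977) ≈ 301.62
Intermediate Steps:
sqrt(76397 + ((3*5)*54)*(3*6)) = sqrt(76397 + (15*54)*18) = sqrt(76397 + 810*18) = sqrt(76397 + 14580) = sqrt(90977)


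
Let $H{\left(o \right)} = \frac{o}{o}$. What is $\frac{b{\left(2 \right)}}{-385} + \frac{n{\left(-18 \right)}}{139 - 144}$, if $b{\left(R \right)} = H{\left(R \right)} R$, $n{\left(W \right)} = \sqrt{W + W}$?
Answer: $- \frac{2}{385} - \frac{6 i}{5} \approx -0.0051948 - 1.2 i$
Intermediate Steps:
$H{\left(o \right)} = 1$
$n{\left(W \right)} = \sqrt{2} \sqrt{W}$ ($n{\left(W \right)} = \sqrt{2 W} = \sqrt{2} \sqrt{W}$)
$b{\left(R \right)} = R$ ($b{\left(R \right)} = 1 R = R$)
$\frac{b{\left(2 \right)}}{-385} + \frac{n{\left(-18 \right)}}{139 - 144} = \frac{2}{-385} + \frac{\sqrt{2} \sqrt{-18}}{139 - 144} = 2 \left(- \frac{1}{385}\right) + \frac{\sqrt{2} \cdot 3 i \sqrt{2}}{-5} = - \frac{2}{385} + 6 i \left(- \frac{1}{5}\right) = - \frac{2}{385} - \frac{6 i}{5}$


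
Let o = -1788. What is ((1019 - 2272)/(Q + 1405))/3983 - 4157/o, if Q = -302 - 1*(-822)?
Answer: 4552945973/1958441100 ≈ 2.3248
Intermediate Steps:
Q = 520 (Q = -302 + 822 = 520)
((1019 - 2272)/(Q + 1405))/3983 - 4157/o = ((1019 - 2272)/(520 + 1405))/3983 - 4157/(-1788) = -1253/1925*(1/3983) - 4157*(-1/1788) = -1253*1/1925*(1/3983) + 4157/1788 = -179/275*1/3983 + 4157/1788 = -179/1095325 + 4157/1788 = 4552945973/1958441100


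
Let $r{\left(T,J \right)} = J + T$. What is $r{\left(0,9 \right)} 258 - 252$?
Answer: $2070$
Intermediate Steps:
$r{\left(0,9 \right)} 258 - 252 = \left(9 + 0\right) 258 - 252 = 9 \cdot 258 - 252 = 2322 - 252 = 2070$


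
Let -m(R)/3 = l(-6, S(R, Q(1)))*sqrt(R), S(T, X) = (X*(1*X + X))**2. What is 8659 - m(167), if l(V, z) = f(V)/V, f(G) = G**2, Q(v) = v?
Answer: 8659 - 18*sqrt(167) ≈ 8426.4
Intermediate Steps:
S(T, X) = 4*X**4 (S(T, X) = (X*(X + X))**2 = (X*(2*X))**2 = (2*X**2)**2 = 4*X**4)
l(V, z) = V (l(V, z) = V**2/V = V)
m(R) = 18*sqrt(R) (m(R) = -(-18)*sqrt(R) = 18*sqrt(R))
8659 - m(167) = 8659 - 18*sqrt(167)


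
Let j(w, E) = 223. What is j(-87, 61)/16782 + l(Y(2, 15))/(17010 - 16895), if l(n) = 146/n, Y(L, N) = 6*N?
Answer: 793037/28948950 ≈ 0.027394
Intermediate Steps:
j(-87, 61)/16782 + l(Y(2, 15))/(17010 - 16895) = 223/16782 + (146/((6*15)))/(17010 - 16895) = 223*(1/16782) + (146/90)/115 = 223/16782 + (146*(1/90))*(1/115) = 223/16782 + (73/45)*(1/115) = 223/16782 + 73/5175 = 793037/28948950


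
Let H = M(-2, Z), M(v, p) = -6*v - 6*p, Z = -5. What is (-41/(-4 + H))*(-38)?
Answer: 41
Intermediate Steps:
M(v, p) = -6*p - 6*v
H = 42 (H = -6*(-5) - 6*(-2) = 30 + 12 = 42)
(-41/(-4 + H))*(-38) = (-41/(-4 + 42))*(-38) = (-41/38)*(-38) = ((1/38)*(-41))*(-38) = -41/38*(-38) = 41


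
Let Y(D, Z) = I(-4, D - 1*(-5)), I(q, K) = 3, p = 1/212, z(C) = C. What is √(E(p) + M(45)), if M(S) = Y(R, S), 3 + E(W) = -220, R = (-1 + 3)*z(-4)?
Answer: 2*I*√55 ≈ 14.832*I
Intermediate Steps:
R = -8 (R = (-1 + 3)*(-4) = 2*(-4) = -8)
p = 1/212 ≈ 0.0047170
Y(D, Z) = 3
E(W) = -223 (E(W) = -3 - 220 = -223)
M(S) = 3
√(E(p) + M(45)) = √(-223 + 3) = √(-220) = 2*I*√55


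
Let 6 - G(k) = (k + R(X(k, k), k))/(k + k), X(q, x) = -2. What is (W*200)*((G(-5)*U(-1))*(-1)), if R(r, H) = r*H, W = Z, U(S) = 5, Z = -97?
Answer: 630500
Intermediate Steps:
W = -97
R(r, H) = H*r
G(k) = 13/2 (G(k) = 6 - (k + k*(-2))/(k + k) = 6 - (k - 2*k)/(2*k) = 6 - (-k)*1/(2*k) = 6 - 1*(-½) = 6 + ½ = 13/2)
(W*200)*((G(-5)*U(-1))*(-1)) = (-97*200)*(((13/2)*5)*(-1)) = -630500*(-1) = -19400*(-65/2) = 630500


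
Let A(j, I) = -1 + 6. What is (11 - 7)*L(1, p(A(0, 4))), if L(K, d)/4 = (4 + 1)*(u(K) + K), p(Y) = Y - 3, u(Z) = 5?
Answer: 480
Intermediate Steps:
A(j, I) = 5
p(Y) = -3 + Y
L(K, d) = 100 + 20*K (L(K, d) = 4*((4 + 1)*(5 + K)) = 4*(5*(5 + K)) = 4*(25 + 5*K) = 100 + 20*K)
(11 - 7)*L(1, p(A(0, 4))) = (11 - 7)*(100 + 20*1) = 4*(100 + 20) = 4*120 = 480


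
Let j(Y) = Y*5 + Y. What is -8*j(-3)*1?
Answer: 144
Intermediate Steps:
j(Y) = 6*Y (j(Y) = 5*Y + Y = 6*Y)
-8*j(-3)*1 = -48*(-3)*1 = -8*(-18)*1 = 144*1 = 144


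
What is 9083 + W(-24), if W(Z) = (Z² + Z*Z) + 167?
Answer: 10402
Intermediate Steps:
W(Z) = 167 + 2*Z² (W(Z) = (Z² + Z²) + 167 = 2*Z² + 167 = 167 + 2*Z²)
9083 + W(-24) = 9083 + (167 + 2*(-24)²) = 9083 + (167 + 2*576) = 9083 + (167 + 1152) = 9083 + 1319 = 10402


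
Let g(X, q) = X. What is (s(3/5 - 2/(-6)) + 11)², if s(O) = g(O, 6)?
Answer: 32041/225 ≈ 142.40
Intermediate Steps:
s(O) = O
(s(3/5 - 2/(-6)) + 11)² = ((3/5 - 2/(-6)) + 11)² = ((3*(⅕) - 2*(-⅙)) + 11)² = ((⅗ + ⅓) + 11)² = (14/15 + 11)² = (179/15)² = 32041/225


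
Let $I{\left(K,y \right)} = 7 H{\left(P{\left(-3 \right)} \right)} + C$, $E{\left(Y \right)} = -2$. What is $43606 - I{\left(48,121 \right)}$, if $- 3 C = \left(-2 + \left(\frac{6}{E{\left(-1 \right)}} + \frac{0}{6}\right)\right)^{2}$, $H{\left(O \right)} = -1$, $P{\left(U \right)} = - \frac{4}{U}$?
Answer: $\frac{130864}{3} \approx 43621.0$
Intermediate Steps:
$C = - \frac{25}{3}$ ($C = - \frac{\left(-2 + \left(\frac{6}{-2} + \frac{0}{6}\right)\right)^{2}}{3} = - \frac{\left(-2 + \left(6 \left(- \frac{1}{2}\right) + 0 \cdot \frac{1}{6}\right)\right)^{2}}{3} = - \frac{\left(-2 + \left(-3 + 0\right)\right)^{2}}{3} = - \frac{\left(-2 - 3\right)^{2}}{3} = - \frac{\left(-5\right)^{2}}{3} = \left(- \frac{1}{3}\right) 25 = - \frac{25}{3} \approx -8.3333$)
$I{\left(K,y \right)} = - \frac{46}{3}$ ($I{\left(K,y \right)} = 7 \left(-1\right) - \frac{25}{3} = -7 - \frac{25}{3} = - \frac{46}{3}$)
$43606 - I{\left(48,121 \right)} = 43606 - - \frac{46}{3} = 43606 + \frac{46}{3} = \frac{130864}{3}$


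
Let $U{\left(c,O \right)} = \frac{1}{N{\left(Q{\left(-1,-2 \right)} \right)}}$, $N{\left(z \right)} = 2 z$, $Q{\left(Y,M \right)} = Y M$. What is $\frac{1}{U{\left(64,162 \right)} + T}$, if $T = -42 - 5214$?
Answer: $- \frac{4}{21023} \approx -0.00019027$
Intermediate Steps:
$Q{\left(Y,M \right)} = M Y$
$U{\left(c,O \right)} = \frac{1}{4}$ ($U{\left(c,O \right)} = \frac{1}{2 \left(\left(-2\right) \left(-1\right)\right)} = \frac{1}{2 \cdot 2} = \frac{1}{4}$)
$T = -5256$ ($T = -42 - 5214 = -5256$)
$\frac{1}{U{\left(64,162 \right)} + T} = \frac{1}{\frac{1}{4} - 5256} = \frac{1}{- \frac{21023}{4}} = - \frac{4}{21023}$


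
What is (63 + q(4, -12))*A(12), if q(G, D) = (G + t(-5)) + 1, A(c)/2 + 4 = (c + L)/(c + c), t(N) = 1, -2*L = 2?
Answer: -1955/4 ≈ -488.75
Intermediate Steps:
L = -1 (L = -½*2 = -1)
A(c) = -8 + (-1 + c)/c (A(c) = -8 + 2*((c - 1)/(c + c)) = -8 + 2*((-1 + c)/((2*c))) = -8 + 2*((-1 + c)*(1/(2*c))) = -8 + 2*((-1 + c)/(2*c)) = -8 + (-1 + c)/c)
q(G, D) = 2 + G (q(G, D) = (G + 1) + 1 = (1 + G) + 1 = 2 + G)
(63 + q(4, -12))*A(12) = (63 + (2 + 4))*(-7 - 1/12) = (63 + 6)*(-7 - 1*1/12) = 69*(-7 - 1/12) = 69*(-85/12) = -1955/4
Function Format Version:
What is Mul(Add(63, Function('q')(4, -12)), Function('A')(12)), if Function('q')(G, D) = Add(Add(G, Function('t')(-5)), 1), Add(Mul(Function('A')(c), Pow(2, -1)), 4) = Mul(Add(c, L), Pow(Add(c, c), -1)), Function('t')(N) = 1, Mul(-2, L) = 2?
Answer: Rational(-1955, 4) ≈ -488.75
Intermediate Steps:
L = -1 (L = Mul(Rational(-1, 2), 2) = -1)
Function('A')(c) = Add(-8, Mul(Pow(c, -1), Add(-1, c))) (Function('A')(c) = Add(-8, Mul(2, Mul(Add(c, -1), Pow(Add(c, c), -1)))) = Add(-8, Mul(2, Mul(Add(-1, c), Pow(Mul(2, c), -1)))) = Add(-8, Mul(2, Mul(Add(-1, c), Mul(Rational(1, 2), Pow(c, -1))))) = Add(-8, Mul(2, Mul(Rational(1, 2), Pow(c, -1), Add(-1, c)))) = Add(-8, Mul(Pow(c, -1), Add(-1, c))))
Function('q')(G, D) = Add(2, G) (Function('q')(G, D) = Add(Add(G, 1), 1) = Add(Add(1, G), 1) = Add(2, G))
Mul(Add(63, Function('q')(4, -12)), Function('A')(12)) = Mul(Add(63, Add(2, 4)), Add(-7, Mul(-1, Pow(12, -1)))) = Mul(Add(63, 6), Add(-7, Mul(-1, Rational(1, 12)))) = Mul(69, Add(-7, Rational(-1, 12))) = Mul(69, Rational(-85, 12)) = Rational(-1955, 4)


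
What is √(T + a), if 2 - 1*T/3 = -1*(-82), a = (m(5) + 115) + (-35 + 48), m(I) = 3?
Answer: I*√109 ≈ 10.44*I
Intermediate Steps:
a = 131 (a = (3 + 115) + (-35 + 48) = 118 + 13 = 131)
T = -240 (T = 6 - (-3)*(-82) = 6 - 3*82 = 6 - 246 = -240)
√(T + a) = √(-240 + 131) = √(-109) = I*√109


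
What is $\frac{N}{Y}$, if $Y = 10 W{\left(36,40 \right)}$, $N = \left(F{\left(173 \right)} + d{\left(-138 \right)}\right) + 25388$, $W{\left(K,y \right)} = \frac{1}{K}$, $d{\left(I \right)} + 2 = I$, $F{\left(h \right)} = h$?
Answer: $\frac{457578}{5} \approx 91516.0$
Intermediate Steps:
$d{\left(I \right)} = -2 + I$
$N = 25421$ ($N = \left(173 - 140\right) + 25388 = 33 + 25388 = 25421$)
$Y = \frac{5}{18}$ ($Y = \frac{10}{36} = 10 \cdot \frac{1}{36} = \frac{5}{18} \approx 0.27778$)
$\frac{N}{Y} = \frac{25421}{\frac{5}{18}} = 25421 \cdot \frac{18}{5} = \frac{457578}{5}$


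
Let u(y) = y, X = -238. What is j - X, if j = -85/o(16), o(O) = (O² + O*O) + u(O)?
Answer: 125579/528 ≈ 237.84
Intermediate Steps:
o(O) = O + 2*O² (o(O) = (O² + O*O) + O = (O² + O²) + O = 2*O² + O = O + 2*O²)
j = -85/528 (j = -85*1/(16*(1 + 2*16)) = -85*1/(16*(1 + 32)) = -85/(16*33) = -85/528 ≈ -0.16098)
j - X = -85/528 - 1*(-238) = -85/528 + 238 = 125579/528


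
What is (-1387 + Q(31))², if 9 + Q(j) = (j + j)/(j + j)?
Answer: 1946025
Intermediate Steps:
Q(j) = -8 (Q(j) = -9 + (j + j)/(j + j) = -9 + (2*j)/((2*j)) = -9 + (2*j)*(1/(2*j)) = -9 + 1 = -8)
(-1387 + Q(31))² = (-1387 - 8)² = (-1395)² = 1946025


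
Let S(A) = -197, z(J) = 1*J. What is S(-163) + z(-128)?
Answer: -325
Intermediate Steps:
z(J) = J
S(-163) + z(-128) = -197 - 128 = -325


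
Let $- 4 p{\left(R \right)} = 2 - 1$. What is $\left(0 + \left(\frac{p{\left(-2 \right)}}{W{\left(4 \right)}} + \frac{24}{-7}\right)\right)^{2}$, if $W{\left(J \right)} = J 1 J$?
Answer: $\frac{2380849}{200704} \approx 11.862$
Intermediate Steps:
$p{\left(R \right)} = - \frac{1}{4}$ ($p{\left(R \right)} = - \frac{2 - 1}{4} = \left(- \frac{1}{4}\right) 1 = - \frac{1}{4}$)
$W{\left(J \right)} = J^{2}$ ($W{\left(J \right)} = J J = J^{2}$)
$\left(0 + \left(\frac{p{\left(-2 \right)}}{W{\left(4 \right)}} + \frac{24}{-7}\right)\right)^{2} = \left(0 + \left(- \frac{1}{4 \cdot 4^{2}} + \frac{24}{-7}\right)\right)^{2} = \left(0 - \left(\frac{24}{7} + \frac{1}{4 \cdot 16}\right)\right)^{2} = \left(0 - \frac{1543}{448}\right)^{2} = \left(- \frac{1543}{448}\right)^{2} = \frac{2380849}{200704}$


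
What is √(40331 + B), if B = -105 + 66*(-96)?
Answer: √33890 ≈ 184.09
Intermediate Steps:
B = -6441 (B = -105 - 6336 = -6441)
√(40331 + B) = √(40331 - 6441) = √33890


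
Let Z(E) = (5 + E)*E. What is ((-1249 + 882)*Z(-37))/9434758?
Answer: -217264/4717379 ≈ -0.046056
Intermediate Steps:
Z(E) = E*(5 + E)
((-1249 + 882)*Z(-37))/9434758 = ((-1249 + 882)*(-37*(5 - 37)))/9434758 = -(-13579)*(-32)*(1/9434758) = -367*1184*(1/9434758) = -434528*1/9434758 = -217264/4717379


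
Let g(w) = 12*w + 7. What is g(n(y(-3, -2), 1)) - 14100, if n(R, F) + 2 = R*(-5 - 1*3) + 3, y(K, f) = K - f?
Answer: -13985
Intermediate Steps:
n(R, F) = 1 - 8*R (n(R, F) = -2 + (R*(-5 - 1*3) + 3) = -2 + (R*(-5 - 3) + 3) = -2 + (R*(-8) + 3) = -2 + (-8*R + 3) = -2 + (3 - 8*R) = 1 - 8*R)
g(w) = 7 + 12*w
g(n(y(-3, -2), 1)) - 14100 = (7 + 12*(1 - 8*(-3 - 1*(-2)))) - 14100 = (7 + 12*(1 - 8*(-3 + 2))) - 14100 = (7 + 12*(1 - 8*(-1))) - 14100 = (7 + 12*(1 + 8)) - 14100 = (7 + 12*9) - 14100 = (7 + 108) - 14100 = 115 - 14100 = -13985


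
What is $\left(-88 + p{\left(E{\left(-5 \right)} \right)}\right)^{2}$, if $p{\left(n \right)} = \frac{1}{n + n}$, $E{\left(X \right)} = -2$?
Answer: $\frac{124609}{16} \approx 7788.1$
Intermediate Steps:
$p{\left(n \right)} = \frac{1}{2 n}$
$\left(-88 + p{\left(E{\left(-5 \right)} \right)}\right)^{2} = \left(-88 + \frac{1}{2 \left(-2\right)}\right)^{2} = \left(-88 + \frac{1}{2} \left(- \frac{1}{2}\right)\right)^{2} = \left(-88 - \frac{1}{4}\right)^{2} = \left(- \frac{353}{4}\right)^{2} = \frac{124609}{16}$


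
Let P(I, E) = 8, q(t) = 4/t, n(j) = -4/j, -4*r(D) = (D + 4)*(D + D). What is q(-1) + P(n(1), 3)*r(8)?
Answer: -388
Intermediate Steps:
r(D) = -D*(4 + D)/2 (r(D) = -(D + 4)*(D + D)/4 = -(4 + D)*2*D/4 = -D*(4 + D)/2)
q(-1) + P(n(1), 3)*r(8) = 4/(-1) + 8*(-½*8*(4 + 8)) = 4*(-1) + 8*(-½*8*12) = -4 + 8*(-48) = -4 - 384 = -388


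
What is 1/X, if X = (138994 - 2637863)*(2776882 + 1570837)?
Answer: -1/10864380229811 ≈ -9.2044e-14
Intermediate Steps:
X = -10864380229811 (X = -2498869*4347719 = -10864380229811)
1/X = 1/(-10864380229811) = -1/10864380229811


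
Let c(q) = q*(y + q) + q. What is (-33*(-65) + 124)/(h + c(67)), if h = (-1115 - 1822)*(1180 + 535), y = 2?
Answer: -2269/5032265 ≈ -0.00045089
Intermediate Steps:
c(q) = q + q*(2 + q) (c(q) = q*(2 + q) + q = q + q*(2 + q))
h = -5036955 (h = -2937*1715 = -5036955)
(-33*(-65) + 124)/(h + c(67)) = (-33*(-65) + 124)/(-5036955 + 67*(3 + 67)) = (2145 + 124)/(-5036955 + 67*70) = 2269/(-5036955 + 4690) = 2269/(-5032265) = 2269*(-1/5032265) = -2269/5032265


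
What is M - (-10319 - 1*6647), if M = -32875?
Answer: -15909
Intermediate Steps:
M - (-10319 - 1*6647) = -32875 - (-10319 - 1*6647) = -32875 - (-10319 - 6647) = -32875 - 1*(-16966) = -32875 + 16966 = -15909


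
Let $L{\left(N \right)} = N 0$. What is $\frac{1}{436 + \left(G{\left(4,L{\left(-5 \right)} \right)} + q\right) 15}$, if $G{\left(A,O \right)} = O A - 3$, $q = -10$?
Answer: $\frac{1}{241} \approx 0.0041494$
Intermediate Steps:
$L{\left(N \right)} = 0$
$G{\left(A,O \right)} = -3 + A O$ ($G{\left(A,O \right)} = A O - 3 = -3 + A O$)
$\frac{1}{436 + \left(G{\left(4,L{\left(-5 \right)} \right)} + q\right) 15} = \frac{1}{436 + \left(\left(-3 + 4 \cdot 0\right) - 10\right) 15} = \frac{1}{436 + \left(\left(-3 + 0\right) - 10\right) 15} = \frac{1}{436 + \left(-3 - 10\right) 15} = \frac{1}{436 - 195} = \frac{1}{241}$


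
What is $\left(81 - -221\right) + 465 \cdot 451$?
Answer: $210017$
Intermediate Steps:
$\left(81 - -221\right) + 465 \cdot 451 = \left(81 + 221\right) + 209715 = 302 + 209715 = 210017$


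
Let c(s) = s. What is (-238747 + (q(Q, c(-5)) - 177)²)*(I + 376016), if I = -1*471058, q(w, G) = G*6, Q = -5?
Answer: 18618537716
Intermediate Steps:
q(w, G) = 6*G
I = -471058
(-238747 + (q(Q, c(-5)) - 177)²)*(I + 376016) = (-238747 + (6*(-5) - 177)²)*(-471058 + 376016) = (-238747 + (-30 - 177)²)*(-95042) = (-238747 + (-207)²)*(-95042) = (-238747 + 42849)*(-95042) = -195898*(-95042) = 18618537716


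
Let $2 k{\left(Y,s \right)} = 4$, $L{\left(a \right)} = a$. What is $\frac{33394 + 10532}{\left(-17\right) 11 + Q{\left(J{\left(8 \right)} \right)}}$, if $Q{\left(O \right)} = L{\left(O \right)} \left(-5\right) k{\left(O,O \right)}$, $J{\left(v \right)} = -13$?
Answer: $- \frac{14642}{19} \approx -770.63$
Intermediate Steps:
$k{\left(Y,s \right)} = 2$ ($k{\left(Y,s \right)} = \frac{1}{2} \cdot 4 = 2$)
$Q{\left(O \right)} = - 10 O$ ($Q{\left(O \right)} = O \left(-5\right) 2 = - 5 O 2 = - 10 O$)
$\frac{33394 + 10532}{\left(-17\right) 11 + Q{\left(J{\left(8 \right)} \right)}} = \frac{33394 + 10532}{\left(-17\right) 11 - -130} = \frac{43926}{-187 + 130} = \frac{43926}{-57} = 43926 \left(- \frac{1}{57}\right) = - \frac{14642}{19}$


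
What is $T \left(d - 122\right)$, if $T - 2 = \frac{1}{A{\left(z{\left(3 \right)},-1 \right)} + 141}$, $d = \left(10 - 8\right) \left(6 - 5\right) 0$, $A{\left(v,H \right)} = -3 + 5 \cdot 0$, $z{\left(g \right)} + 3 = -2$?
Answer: $- \frac{16897}{69} \approx -244.88$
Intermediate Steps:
$z{\left(g \right)} = -5$ ($z{\left(g \right)} = -3 - 2 = -5$)
$A{\left(v,H \right)} = -3$ ($A{\left(v,H \right)} = -3 + 0 = -3$)
$d = 0$ ($d = 2 \cdot 1 \cdot 0 = 2 \cdot 0 = 0$)
$T = \frac{277}{138}$ ($T = 2 + \frac{1}{-3 + 141} = 2 + \frac{1}{138} = \frac{277}{138} \approx 2.0072$)
$T \left(d - 122\right) = \frac{277 \left(0 - 122\right)}{138} = \frac{277}{138} \left(-122\right) = - \frac{16897}{69}$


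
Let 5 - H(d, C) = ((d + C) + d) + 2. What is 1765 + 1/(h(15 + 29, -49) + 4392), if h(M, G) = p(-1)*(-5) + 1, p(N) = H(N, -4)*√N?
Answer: 34065341003/19300474 + 45*I/19300474 ≈ 1765.0 + 2.3315e-6*I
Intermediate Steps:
H(d, C) = 3 - C - 2*d (H(d, C) = 5 - (((d + C) + d) + 2) = 5 - (((C + d) + d) + 2) = 5 - ((C + 2*d) + 2) = 5 - (2 + C + 2*d) = 5 + (-2 - C - 2*d) = 3 - C - 2*d)
p(N) = √N*(7 - 2*N) (p(N) = (3 - 1*(-4) - 2*N)*√N = (3 + 4 - 2*N)*√N = (7 - 2*N)*√N = √N*(7 - 2*N))
h(M, G) = 1 - 45*I (h(M, G) = (√(-1)*(7 - 2*(-1)))*(-5) + 1 = (I*(7 + 2))*(-5) + 1 = (I*9)*(-5) + 1 = (9*I)*(-5) + 1 = -45*I + 1 = 1 - 45*I)
1765 + 1/(h(15 + 29, -49) + 4392) = 1765 + 1/((1 - 45*I) + 4392) = 1765 + 1/(4393 - 45*I) = 1765 + (4393 + 45*I)/19300474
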